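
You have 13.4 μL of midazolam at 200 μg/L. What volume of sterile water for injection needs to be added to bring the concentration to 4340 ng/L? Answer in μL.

4340 ng/L = 4.34 μg/L.
V₂ = C₁V₁/C₂ = 200 × 13.4 / 4.34 = 618 μL.
Diluent to add = V₂ − V₁ = 618 − 13.4 = 604 μL.

604 μL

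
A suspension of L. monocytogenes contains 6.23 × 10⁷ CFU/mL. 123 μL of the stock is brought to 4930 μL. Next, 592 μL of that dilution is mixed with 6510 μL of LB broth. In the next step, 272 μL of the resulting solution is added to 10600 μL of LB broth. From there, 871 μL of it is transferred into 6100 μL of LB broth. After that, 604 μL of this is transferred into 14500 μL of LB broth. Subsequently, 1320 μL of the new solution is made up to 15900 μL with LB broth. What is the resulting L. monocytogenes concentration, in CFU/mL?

1.34 CFU/mL

Overall dilution factor = 40.08 × 12.00 × 39.97 × 8.003 × 25.01 × 12.05 = 4.63 × 10⁷.
6.23 × 10⁷ CFU/mL / 4.63 × 10⁷ = 1.34 CFU/mL.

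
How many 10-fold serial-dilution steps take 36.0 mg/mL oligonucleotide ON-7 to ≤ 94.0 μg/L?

Need 10ⁿ ≥ 3.83 × 10⁵, so n ≥ log(3.83 × 10⁵)/log(10) = 5.58.
Minimum whole steps: n = 6.

6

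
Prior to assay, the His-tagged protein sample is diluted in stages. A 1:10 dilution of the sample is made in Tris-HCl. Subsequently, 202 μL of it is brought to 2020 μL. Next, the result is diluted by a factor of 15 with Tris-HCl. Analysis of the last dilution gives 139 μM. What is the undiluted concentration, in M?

0.208 M

Overall dilution factor = 10 × 10 × 15 = 1500.
Original = 139 μM × 1500 = 2.08 × 10⁵ μM = 0.208 M.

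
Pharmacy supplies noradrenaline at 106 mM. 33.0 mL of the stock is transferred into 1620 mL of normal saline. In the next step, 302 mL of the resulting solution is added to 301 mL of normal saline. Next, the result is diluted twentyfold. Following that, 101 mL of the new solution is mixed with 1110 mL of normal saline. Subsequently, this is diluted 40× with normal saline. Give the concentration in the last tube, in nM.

Overall dilution factor = 50.09 × 1.997 × 20 × 11.99 × 40 = 9.59 × 10⁵.
106 mM / 9.59 × 10⁵ = 1.10 × 10⁻⁴ mM = 110 nM.

110 nM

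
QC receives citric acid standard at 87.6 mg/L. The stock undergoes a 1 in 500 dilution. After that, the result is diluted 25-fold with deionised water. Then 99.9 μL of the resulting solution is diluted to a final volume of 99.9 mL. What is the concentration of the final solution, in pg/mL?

7.01 pg/mL

Overall dilution factor = 500 × 25 × 1000 = 1.25 × 10⁷.
87.6 mg/L / 1.25 × 10⁷ = 7.01 × 10⁻⁶ mg/L = 7.01 pg/mL.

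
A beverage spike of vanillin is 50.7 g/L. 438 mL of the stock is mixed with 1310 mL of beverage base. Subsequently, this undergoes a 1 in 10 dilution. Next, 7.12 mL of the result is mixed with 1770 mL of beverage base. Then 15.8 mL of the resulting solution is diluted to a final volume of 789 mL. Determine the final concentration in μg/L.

Overall dilution factor = 3.991 × 10 × 249.6 × 49.94 = 4.97 × 10⁵.
50.7 g/L / 4.97 × 10⁵ = 1.02 × 10⁻⁴ g/L = 102 μg/L.

102 μg/L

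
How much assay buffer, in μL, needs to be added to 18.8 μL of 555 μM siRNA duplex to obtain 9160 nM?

1120 μL

9160 nM = 9.16 μM.
V₂ = C₁V₁/C₂ = 555 × 18.8 / 9.16 = 1139 μL.
Diluent to add = V₂ − V₁ = 1139 − 18.8 = 1120 μL.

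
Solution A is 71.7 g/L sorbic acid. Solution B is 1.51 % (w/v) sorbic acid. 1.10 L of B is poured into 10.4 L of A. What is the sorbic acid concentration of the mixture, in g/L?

66.3 g/L

C_B = 1.51 % (w/v) = 15.1 g/L.
C_mix = (C_A·V_A + C_B·V_B)/(V_A + V_B) = (71.7×10.4 + 15.1×1.10) / 11.50 = 66.3 g/L.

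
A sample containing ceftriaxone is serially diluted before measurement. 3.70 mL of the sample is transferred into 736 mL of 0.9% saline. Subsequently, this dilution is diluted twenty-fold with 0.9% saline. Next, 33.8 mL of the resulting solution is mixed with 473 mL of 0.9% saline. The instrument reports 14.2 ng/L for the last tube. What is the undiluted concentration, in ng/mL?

851 ng/mL

Overall dilution factor = 199.9 × 20 × 14.99 = 6.00 × 10⁴.
Original = 14.2 ng/L × 6.00 × 10⁴ = 8.51 × 10⁵ ng/L = 851 ng/mL.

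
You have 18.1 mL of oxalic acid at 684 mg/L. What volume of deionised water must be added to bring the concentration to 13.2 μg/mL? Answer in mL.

13.2 μg/mL = 13.2 mg/L.
V₂ = C₁V₁/C₂ = 684 × 18.1 / 13.2 = 938 mL.
Diluent to add = V₂ − V₁ = 938 − 18.1 = 920 mL.

920 mL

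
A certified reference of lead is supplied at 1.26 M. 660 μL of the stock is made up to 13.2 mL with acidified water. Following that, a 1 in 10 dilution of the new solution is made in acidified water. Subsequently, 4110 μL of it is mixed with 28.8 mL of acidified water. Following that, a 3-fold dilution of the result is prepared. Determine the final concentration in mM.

0.262 mM

Overall dilution factor = 20 × 10 × 8.007 × 3 = 4804.
1.26 M / 4804 = 2.62 × 10⁻⁴ M = 0.262 mM.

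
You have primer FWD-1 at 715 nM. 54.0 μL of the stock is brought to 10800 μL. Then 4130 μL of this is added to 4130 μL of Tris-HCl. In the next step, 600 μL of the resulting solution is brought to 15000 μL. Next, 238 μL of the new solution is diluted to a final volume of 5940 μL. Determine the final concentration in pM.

2.86 pM

Overall dilution factor = 200 × 2 × 25 × 24.96 = 2.50 × 10⁵.
715 nM / 2.50 × 10⁵ = 2.86 × 10⁻³ nM = 2.86 pM.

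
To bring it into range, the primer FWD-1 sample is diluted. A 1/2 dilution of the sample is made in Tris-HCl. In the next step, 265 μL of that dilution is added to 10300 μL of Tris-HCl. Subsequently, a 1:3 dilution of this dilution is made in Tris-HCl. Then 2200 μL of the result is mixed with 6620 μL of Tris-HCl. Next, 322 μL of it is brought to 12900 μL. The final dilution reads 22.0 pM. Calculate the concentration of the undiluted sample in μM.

Overall dilution factor = 2 × 39.87 × 3 × 4.009 × 40.06 = 3.84 × 10⁴.
Original = 22.0 pM × 3.84 × 10⁴ = 8.45 × 10⁵ pM = 0.845 μM.

0.845 μM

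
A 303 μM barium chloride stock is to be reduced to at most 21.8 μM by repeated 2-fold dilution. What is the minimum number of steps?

4

Need 2ⁿ ≥ 13.9, so n ≥ log(13.9)/log(2) = 3.80.
Minimum whole steps: n = 4.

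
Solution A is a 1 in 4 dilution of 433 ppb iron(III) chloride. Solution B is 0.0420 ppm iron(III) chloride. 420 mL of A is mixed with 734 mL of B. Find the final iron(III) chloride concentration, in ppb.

C_A = 433 ppb / 4 = 108 ppb.
C_B = 0.0420 ppm = 42.0 ppb.
C_mix = (C_A·V_A + C_B·V_B)/(V_A + V_B) = (108×420 + 42.0×734) / 1154 = 66.1 ppb.

66.1 ppb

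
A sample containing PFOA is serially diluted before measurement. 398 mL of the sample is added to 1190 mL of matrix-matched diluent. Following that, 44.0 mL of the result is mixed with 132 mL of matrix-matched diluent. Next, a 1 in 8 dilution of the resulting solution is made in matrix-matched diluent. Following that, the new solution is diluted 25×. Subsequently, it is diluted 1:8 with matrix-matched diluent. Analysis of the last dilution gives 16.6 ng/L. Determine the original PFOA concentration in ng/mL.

Overall dilution factor = 3.990 × 4 × 8 × 25 × 8 = 2.55 × 10⁴.
Original = 16.6 ng/L × 2.55 × 10⁴ = 4.24 × 10⁵ ng/L = 424 ng/mL.

424 ng/mL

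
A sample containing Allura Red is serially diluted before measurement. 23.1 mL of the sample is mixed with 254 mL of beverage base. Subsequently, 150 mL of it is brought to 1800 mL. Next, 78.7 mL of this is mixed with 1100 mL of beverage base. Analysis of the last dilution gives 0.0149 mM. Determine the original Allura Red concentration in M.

Overall dilution factor = 12.00 × 12 × 14.98 = 2156.
Original = 0.0149 mM × 2156 = 32.1 mM = 0.0321 M.

0.0321 M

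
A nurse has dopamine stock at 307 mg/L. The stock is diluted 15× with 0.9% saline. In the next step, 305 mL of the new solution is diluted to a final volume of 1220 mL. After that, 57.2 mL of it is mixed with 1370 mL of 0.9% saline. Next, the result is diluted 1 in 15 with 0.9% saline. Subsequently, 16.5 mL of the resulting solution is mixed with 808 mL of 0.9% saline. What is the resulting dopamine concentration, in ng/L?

Overall dilution factor = 15 × 4 × 24.95 × 15 × 49.97 = 1.12 × 10⁶.
307 mg/L / 1.12 × 10⁶ = 2.74 × 10⁻⁴ mg/L = 274 ng/L.

274 ng/L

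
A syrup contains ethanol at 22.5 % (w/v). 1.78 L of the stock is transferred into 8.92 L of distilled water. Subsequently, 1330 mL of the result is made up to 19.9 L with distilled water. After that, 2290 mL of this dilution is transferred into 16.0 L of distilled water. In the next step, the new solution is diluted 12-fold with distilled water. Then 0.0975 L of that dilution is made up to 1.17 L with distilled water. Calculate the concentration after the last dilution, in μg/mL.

Overall dilution factor = 6.011 × 14.96 × 7.987 × 12 × 12 = 1.03 × 10⁵.
22.5 % (w/v) / 1.03 × 10⁵ = 2.18 × 10⁻⁴ % (w/v) = 2.18 μg/mL.

2.18 μg/mL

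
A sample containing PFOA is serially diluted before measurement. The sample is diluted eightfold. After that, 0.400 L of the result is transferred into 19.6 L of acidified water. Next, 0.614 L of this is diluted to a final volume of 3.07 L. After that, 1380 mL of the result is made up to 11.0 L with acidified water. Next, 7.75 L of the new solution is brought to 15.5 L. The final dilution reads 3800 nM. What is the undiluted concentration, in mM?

121 mM

Overall dilution factor = 8 × 50 × 5 × 7.971 × 2 = 3.19 × 10⁴.
Original = 3800 nM × 3.19 × 10⁴ = 1.21 × 10⁸ nM = 121 mM.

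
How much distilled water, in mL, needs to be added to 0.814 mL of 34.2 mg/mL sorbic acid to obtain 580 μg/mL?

47.2 mL

580 μg/mL = 0.580 mg/mL.
V₂ = C₁V₁/C₂ = 34.2 × 0.814 / 0.580 = 48.0 mL.
Diluent to add = V₂ − V₁ = 48.0 − 0.814 = 47.2 mL.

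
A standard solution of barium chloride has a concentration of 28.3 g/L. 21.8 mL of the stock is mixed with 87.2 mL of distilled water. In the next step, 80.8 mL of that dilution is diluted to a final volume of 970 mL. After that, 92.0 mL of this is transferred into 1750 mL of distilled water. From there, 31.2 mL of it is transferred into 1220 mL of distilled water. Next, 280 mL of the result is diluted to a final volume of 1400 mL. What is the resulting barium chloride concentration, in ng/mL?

Overall dilution factor = 5 × 12.00 × 20.02 × 40.10 × 5 = 2.41 × 10⁵.
28.3 g/L / 2.41 × 10⁵ = 1.17 × 10⁻⁴ g/L = 117 ng/mL.

117 ng/mL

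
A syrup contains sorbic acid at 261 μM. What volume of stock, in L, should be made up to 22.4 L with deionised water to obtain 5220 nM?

0.448 L

5220 nM = 5.22 μM.
V₁ = C₂V₂/C₁ = 5.22 × 22.4 / 261 = 0.448 L.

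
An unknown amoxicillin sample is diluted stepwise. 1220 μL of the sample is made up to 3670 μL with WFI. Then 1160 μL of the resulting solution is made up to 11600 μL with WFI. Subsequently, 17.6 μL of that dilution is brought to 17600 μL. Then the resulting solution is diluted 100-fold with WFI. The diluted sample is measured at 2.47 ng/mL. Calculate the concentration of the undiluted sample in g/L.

7.43 g/L

Overall dilution factor = 3.008 × 10 × 1000 × 100 = 3.01 × 10⁶.
Original = 2.47 ng/mL × 3.01 × 10⁶ = 7.43 × 10⁶ ng/mL = 7.43 g/L.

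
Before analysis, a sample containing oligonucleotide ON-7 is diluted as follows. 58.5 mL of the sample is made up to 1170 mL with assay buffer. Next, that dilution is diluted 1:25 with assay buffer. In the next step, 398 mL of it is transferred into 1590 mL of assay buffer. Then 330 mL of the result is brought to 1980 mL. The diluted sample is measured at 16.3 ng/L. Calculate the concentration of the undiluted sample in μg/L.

244 μg/L

Overall dilution factor = 20 × 25 × 4.995 × 6 = 1.50 × 10⁴.
Original = 16.3 ng/L × 1.50 × 10⁴ = 2.44 × 10⁵ ng/L = 244 μg/L.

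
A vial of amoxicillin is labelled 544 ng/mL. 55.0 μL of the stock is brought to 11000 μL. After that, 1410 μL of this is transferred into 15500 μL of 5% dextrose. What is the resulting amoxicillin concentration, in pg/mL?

227 pg/mL

Overall dilution factor = 200 × 11.99 = 2399.
544 ng/mL / 2399 = 0.227 ng/mL = 227 pg/mL.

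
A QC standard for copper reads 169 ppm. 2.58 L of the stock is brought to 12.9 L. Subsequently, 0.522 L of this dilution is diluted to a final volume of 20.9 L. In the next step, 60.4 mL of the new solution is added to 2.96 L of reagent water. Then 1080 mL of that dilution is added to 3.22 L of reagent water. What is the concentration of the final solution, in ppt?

4240 ppt

Overall dilution factor = 5 × 40.04 × 50.01 × 3.981 = 3.99 × 10⁴.
169 ppm / 3.99 × 10⁴ = 4.24 × 10⁻³ ppm = 4240 ppt.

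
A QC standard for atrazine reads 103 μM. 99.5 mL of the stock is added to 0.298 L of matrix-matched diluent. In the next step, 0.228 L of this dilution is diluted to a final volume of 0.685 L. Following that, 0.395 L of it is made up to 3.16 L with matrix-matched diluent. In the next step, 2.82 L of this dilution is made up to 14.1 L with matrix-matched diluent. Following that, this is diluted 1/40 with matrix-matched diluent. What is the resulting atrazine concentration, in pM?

5360 pM

Overall dilution factor = 3.995 × 3.004 × 8 × 5 × 40 = 1.92 × 10⁴.
103 μM / 1.92 × 10⁴ = 5.36 × 10⁻³ μM = 5360 pM.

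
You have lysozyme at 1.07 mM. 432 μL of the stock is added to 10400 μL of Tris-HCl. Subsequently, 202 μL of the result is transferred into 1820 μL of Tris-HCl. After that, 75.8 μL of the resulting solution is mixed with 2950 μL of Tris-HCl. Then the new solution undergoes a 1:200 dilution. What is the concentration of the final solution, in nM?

0.534 nM

Overall dilution factor = 25.07 × 10.01 × 39.92 × 200 = 2.00 × 10⁶.
1.07 mM / 2.00 × 10⁶ = 5.34 × 10⁻⁷ mM = 0.534 nM.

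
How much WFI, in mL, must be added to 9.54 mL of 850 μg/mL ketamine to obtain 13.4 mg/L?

596 mL

13.4 mg/L = 13.4 μg/mL.
V₂ = C₁V₁/C₂ = 850 × 9.54 / 13.4 = 605 mL.
Diluent to add = V₂ − V₁ = 605 − 9.54 = 596 mL.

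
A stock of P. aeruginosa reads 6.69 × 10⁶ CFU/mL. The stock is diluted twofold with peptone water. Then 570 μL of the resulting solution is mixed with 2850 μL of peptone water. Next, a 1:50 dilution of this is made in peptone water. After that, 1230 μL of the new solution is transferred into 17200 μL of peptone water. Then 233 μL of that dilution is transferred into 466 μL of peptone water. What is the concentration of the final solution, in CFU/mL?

Overall dilution factor = 2 × 6 × 50 × 14.98 × 3 = 2.70 × 10⁴.
6.69 × 10⁶ CFU/mL / 2.70 × 10⁴ = 248 CFU/mL.

248 CFU/mL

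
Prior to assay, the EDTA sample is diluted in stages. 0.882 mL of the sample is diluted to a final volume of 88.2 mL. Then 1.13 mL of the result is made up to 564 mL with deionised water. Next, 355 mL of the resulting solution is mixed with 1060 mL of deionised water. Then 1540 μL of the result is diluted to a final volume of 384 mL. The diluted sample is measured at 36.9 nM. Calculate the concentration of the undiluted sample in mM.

1830 mM

Overall dilution factor = 100 × 499.1 × 3.986 × 249.4 = 4.96 × 10⁷.
Original = 36.9 nM × 4.96 × 10⁷ = 1.83 × 10⁹ nM = 1830 mM.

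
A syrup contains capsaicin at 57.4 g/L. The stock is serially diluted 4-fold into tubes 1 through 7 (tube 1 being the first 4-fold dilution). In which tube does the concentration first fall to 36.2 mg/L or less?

tube 6

Tube n has concentration 57.4 g/L / 4ⁿ.
Need 4ⁿ ≥ 57.4 g/L / 36.2 mg/L = 1586, so n ≥ 5.32.
First such tube: n = 6.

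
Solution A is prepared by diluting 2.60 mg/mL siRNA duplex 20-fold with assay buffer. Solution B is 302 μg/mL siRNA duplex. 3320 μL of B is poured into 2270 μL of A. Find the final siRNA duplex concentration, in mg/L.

C_A = 2.60 mg/mL / 20 = 0.130 mg/mL.
C_B = 302 μg/mL = 0.302 mg/mL.
C_mix = (C_A·V_A + C_B·V_B)/(V_A + V_B) = (0.130×2270 + 0.302×3320) / 5590 = 0.232 mg/mL = 232 mg/L.

232 mg/L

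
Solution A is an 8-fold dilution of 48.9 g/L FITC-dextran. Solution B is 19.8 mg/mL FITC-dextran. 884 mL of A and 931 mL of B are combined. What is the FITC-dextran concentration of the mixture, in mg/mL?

C_A = 48.9 g/L / 8 = 6.11 g/L.
C_B = 19.8 mg/mL = 19.8 g/L.
C_mix = (C_A·V_A + C_B·V_B)/(V_A + V_B) = (6.11×884 + 19.8×931) / 1815 = 13.1 g/L = 13.1 mg/mL.

13.1 mg/mL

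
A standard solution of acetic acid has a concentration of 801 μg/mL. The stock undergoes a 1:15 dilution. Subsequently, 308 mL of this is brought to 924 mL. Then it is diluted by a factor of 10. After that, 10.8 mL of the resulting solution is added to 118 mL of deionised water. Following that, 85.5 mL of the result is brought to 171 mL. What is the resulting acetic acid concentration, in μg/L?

Overall dilution factor = 15 × 3 × 10 × 11.93 × 2 = 1.07 × 10⁴.
801 μg/mL / 1.07 × 10⁴ = 0.0746 μg/mL = 74.6 μg/L.

74.6 μg/L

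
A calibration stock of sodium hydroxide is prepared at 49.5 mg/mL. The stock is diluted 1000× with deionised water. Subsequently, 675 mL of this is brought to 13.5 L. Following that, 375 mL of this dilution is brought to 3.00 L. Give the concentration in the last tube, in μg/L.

Overall dilution factor = 1000 × 20 × 8 = 1.60 × 10⁵.
49.5 mg/mL / 1.60 × 10⁵ = 3.09 × 10⁻⁴ mg/mL = 309 μg/L.

309 μg/L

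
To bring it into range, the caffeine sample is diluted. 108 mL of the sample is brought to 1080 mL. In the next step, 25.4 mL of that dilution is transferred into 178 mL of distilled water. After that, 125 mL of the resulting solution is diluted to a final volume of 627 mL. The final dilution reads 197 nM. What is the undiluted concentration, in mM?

Overall dilution factor = 10 × 8.008 × 5.016 = 402.
Original = 197 nM × 402 = 7.91 × 10⁴ nM = 0.0791 mM.

0.0791 mM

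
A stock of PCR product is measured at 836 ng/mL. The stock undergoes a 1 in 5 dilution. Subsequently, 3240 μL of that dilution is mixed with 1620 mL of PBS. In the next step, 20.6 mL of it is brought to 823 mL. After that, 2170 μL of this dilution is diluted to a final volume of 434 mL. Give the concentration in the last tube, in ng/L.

0.0418 ng/L

Overall dilution factor = 5 × 501 × 39.95 × 200 = 2.00 × 10⁷.
836 ng/mL / 2.00 × 10⁷ = 4.18 × 10⁻⁵ ng/mL = 0.0418 ng/L.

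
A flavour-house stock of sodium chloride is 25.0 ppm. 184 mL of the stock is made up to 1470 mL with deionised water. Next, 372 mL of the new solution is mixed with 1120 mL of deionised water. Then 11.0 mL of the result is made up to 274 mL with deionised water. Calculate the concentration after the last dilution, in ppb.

Overall dilution factor = 7.989 × 4.011 × 24.91 = 798.
25.0 ppm / 798 = 0.0313 ppm = 31.3 ppb.

31.3 ppb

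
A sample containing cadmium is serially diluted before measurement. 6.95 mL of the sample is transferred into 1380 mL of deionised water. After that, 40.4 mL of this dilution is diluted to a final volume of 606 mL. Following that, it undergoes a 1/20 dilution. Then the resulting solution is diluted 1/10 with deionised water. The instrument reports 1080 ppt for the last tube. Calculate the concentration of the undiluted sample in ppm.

647 ppm

Overall dilution factor = 199.6 × 15 × 20 × 10 = 5.99 × 10⁵.
Original = 1080 ppt × 5.99 × 10⁵ = 6.47 × 10⁸ ppt = 647 ppm.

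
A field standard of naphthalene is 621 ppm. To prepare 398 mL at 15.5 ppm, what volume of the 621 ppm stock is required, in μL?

9930 μL

V₁ = C₂V₂/C₁ = 15.5 × 398 / 621 = 9.93 mL = 9930 μL.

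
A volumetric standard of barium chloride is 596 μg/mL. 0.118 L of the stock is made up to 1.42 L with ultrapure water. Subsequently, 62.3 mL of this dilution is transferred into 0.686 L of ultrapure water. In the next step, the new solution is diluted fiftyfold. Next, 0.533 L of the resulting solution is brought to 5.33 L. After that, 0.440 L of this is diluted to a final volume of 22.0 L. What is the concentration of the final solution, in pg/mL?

165 pg/mL

Overall dilution factor = 12.03 × 12.01 × 50 × 10 × 50 = 3.61 × 10⁶.
596 μg/mL / 3.61 × 10⁶ = 1.65 × 10⁻⁴ μg/mL = 165 pg/mL.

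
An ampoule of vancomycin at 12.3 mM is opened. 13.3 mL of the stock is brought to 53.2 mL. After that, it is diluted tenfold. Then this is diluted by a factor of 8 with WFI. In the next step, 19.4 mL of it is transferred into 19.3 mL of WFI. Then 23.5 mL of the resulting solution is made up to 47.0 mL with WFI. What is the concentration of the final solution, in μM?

9.63 μM

Overall dilution factor = 4 × 10 × 8 × 1.995 × 2 = 1277.
12.3 mM / 1277 = 9.63 × 10⁻³ mM = 9.63 μM.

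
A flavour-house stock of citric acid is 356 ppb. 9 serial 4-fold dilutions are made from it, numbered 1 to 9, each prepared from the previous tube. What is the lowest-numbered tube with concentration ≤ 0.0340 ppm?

Tube n has concentration 356 ppb / 4ⁿ.
Need 4ⁿ ≥ 356 ppb / 0.0340 ppm = 10.5, so n ≥ 1.69.
First such tube: n = 2.

tube 2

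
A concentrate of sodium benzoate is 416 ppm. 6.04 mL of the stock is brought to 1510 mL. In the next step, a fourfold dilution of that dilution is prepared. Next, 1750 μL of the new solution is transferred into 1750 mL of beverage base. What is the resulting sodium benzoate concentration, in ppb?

0.416 ppb

Overall dilution factor = 250 × 4 × 1001 = 1.00 × 10⁶.
416 ppm / 1.00 × 10⁶ = 4.16 × 10⁻⁴ ppm = 0.416 ppb.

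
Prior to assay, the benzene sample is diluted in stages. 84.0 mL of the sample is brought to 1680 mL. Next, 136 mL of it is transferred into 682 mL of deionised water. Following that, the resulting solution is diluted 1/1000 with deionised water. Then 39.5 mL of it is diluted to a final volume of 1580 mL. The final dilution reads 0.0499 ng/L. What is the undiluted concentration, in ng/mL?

240 ng/mL

Overall dilution factor = 20 × 6.015 × 1000 × 40 = 4.81 × 10⁶.
Original = 0.0499 ng/L × 4.81 × 10⁶ = 2.40 × 10⁵ ng/L = 240 ng/mL.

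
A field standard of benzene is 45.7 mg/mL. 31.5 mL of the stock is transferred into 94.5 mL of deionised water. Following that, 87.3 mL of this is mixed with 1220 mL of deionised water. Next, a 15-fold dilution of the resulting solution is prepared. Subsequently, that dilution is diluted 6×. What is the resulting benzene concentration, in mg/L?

8.48 mg/L

Overall dilution factor = 4 × 14.97 × 15 × 6 = 5391.
45.7 mg/mL / 5391 = 8.48 × 10⁻³ mg/mL = 8.48 mg/L.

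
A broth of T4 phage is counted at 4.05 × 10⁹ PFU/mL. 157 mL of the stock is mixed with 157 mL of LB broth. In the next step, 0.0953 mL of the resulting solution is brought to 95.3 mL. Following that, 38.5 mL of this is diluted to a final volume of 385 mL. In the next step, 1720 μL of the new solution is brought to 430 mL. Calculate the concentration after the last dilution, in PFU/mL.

Overall dilution factor = 2 × 1000 × 10 × 250 = 5.00 × 10⁶.
4.05 × 10⁹ PFU/mL / 5.00 × 10⁶ = 810 PFU/mL.

810 PFU/mL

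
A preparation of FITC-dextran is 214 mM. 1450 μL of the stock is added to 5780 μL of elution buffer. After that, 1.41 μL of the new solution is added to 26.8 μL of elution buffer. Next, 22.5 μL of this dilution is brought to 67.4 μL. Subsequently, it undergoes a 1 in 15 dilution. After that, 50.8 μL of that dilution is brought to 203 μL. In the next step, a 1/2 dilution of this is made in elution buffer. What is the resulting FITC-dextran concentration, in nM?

Overall dilution factor = 4.986 × 20.01 × 2.996 × 15 × 3.996 × 2 = 3.58 × 10⁴.
214 mM / 3.58 × 10⁴ = 5.97 × 10⁻³ mM = 5970 nM.

5970 nM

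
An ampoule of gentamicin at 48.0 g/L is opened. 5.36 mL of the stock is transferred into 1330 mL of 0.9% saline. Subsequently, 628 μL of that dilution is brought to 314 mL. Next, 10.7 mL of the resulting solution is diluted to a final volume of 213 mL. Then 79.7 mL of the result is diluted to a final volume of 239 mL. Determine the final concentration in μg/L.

6.46 μg/L

Overall dilution factor = 249.1 × 500 × 19.91 × 2.999 = 7.44 × 10⁶.
48.0 g/L / 7.44 × 10⁶ = 6.46 × 10⁻⁶ g/L = 6.46 μg/L.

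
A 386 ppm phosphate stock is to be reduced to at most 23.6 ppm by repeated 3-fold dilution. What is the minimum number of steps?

Need 3ⁿ ≥ 16.4, so n ≥ log(16.4)/log(3) = 2.54.
Minimum whole steps: n = 3.

3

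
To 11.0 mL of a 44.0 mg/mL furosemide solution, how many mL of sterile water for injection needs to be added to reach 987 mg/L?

479 mL

987 mg/L = 0.987 mg/mL.
V₂ = C₁V₁/C₂ = 44.0 × 11.0 / 0.987 = 490 mL.
Diluent to add = V₂ − V₁ = 490 − 11.0 = 479 mL.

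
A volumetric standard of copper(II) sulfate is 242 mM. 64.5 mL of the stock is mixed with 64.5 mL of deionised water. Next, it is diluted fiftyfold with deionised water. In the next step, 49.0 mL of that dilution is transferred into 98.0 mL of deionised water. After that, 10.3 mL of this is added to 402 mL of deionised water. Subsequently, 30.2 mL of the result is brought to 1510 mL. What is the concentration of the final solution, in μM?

Overall dilution factor = 2 × 50 × 3 × 40.03 × 50 = 6.00 × 10⁵.
242 mM / 6.00 × 10⁵ = 4.03 × 10⁻⁴ mM = 0.403 μM.

0.403 μM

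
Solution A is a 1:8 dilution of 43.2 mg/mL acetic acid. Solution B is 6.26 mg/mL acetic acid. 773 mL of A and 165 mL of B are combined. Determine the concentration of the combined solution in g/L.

C_A = 43.2 mg/mL / 8 = 5.40 mg/mL.
C_mix = (C_A·V_A + C_B·V_B)/(V_A + V_B) = (5.40×773 + 6.26×165) / 938.0 = 5.55 mg/mL = 5.55 g/L.

5.55 g/L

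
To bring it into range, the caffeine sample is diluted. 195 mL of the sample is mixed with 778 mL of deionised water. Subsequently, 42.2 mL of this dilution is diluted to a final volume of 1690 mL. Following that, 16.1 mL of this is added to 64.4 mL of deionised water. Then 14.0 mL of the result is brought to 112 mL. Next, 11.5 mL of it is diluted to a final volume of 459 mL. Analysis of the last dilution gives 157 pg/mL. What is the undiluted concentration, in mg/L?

Overall dilution factor = 4.990 × 40.05 × 5 × 8 × 39.91 = 3.19 × 10⁵.
Original = 157 pg/mL × 3.19 × 10⁵ = 5.01 × 10⁷ pg/mL = 50.1 mg/L.

50.1 mg/L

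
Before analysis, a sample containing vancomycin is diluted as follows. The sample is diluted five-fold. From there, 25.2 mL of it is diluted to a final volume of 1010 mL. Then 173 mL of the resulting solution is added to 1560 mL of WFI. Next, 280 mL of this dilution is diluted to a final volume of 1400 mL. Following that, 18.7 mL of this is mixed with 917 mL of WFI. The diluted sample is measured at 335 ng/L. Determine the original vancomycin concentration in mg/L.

Overall dilution factor = 5 × 40.08 × 10.02 × 5 × 50.04 = 5.02 × 10⁵.
Original = 335 ng/L × 5.02 × 10⁵ = 1.68 × 10⁸ ng/L = 168 mg/L.

168 mg/L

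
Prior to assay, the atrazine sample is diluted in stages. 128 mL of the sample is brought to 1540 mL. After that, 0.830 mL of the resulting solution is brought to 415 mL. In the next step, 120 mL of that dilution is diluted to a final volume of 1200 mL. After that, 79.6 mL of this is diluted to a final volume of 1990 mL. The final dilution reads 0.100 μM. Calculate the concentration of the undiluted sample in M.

0.150 M

Overall dilution factor = 12.03 × 500 × 10 × 25 = 1.50 × 10⁶.
Original = 0.100 μM × 1.50 × 10⁶ = 1.50 × 10⁵ μM = 0.150 M.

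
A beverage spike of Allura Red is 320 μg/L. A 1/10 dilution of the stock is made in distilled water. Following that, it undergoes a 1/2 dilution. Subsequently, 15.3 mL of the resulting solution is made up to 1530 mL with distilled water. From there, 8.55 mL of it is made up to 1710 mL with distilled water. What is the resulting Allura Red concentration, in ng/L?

0.800 ng/L

Overall dilution factor = 10 × 2 × 100 × 200 = 4.00 × 10⁵.
320 μg/L / 4.00 × 10⁵ = 8.00 × 10⁻⁴ μg/L = 0.800 ng/L.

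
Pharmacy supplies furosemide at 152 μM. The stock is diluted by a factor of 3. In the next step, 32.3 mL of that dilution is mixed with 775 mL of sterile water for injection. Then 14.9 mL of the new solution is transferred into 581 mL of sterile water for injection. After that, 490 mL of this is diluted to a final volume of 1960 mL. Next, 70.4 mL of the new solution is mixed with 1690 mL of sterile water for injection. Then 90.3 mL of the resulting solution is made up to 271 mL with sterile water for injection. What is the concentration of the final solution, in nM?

Overall dilution factor = 3 × 24.99 × 39.99 × 4 × 25.01 × 3.001 = 9.00 × 10⁵.
152 μM / 9.00 × 10⁵ = 1.69 × 10⁻⁴ μM = 0.169 nM.

0.169 nM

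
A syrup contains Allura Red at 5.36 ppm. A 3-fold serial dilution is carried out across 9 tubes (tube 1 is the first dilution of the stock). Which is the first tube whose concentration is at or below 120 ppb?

tube 4

Tube n has concentration 5.36 ppm / 3ⁿ.
Need 3ⁿ ≥ 5.36 ppm / 120 ppb = 44.7, so n ≥ 3.46.
First such tube: n = 4.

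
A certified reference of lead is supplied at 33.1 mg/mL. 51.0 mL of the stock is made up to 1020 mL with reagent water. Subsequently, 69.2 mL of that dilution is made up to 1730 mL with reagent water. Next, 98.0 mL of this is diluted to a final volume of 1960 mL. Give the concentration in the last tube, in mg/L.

3.31 mg/L

Overall dilution factor = 20 × 25 × 20 = 1.00 × 10⁴.
33.1 mg/mL / 1.00 × 10⁴ = 3.31 × 10⁻³ mg/mL = 3.31 mg/L.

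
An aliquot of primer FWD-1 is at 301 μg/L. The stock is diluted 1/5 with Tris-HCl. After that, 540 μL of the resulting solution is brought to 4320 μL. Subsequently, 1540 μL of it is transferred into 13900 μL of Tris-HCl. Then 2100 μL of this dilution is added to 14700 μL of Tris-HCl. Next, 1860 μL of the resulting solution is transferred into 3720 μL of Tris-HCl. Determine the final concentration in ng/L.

31.3 ng/L

Overall dilution factor = 5 × 8 × 10.03 × 8 × 3 = 9625.
301 μg/L / 9625 = 0.0313 μg/L = 31.3 ng/L.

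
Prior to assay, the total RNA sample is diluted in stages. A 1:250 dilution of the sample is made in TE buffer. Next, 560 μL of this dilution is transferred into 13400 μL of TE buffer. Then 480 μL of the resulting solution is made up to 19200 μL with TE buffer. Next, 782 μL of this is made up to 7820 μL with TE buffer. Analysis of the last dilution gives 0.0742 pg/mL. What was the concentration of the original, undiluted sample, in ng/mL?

185 ng/mL

Overall dilution factor = 250 × 24.93 × 40 × 10 = 2.49 × 10⁶.
Original = 0.0742 pg/mL × 2.49 × 10⁶ = 1.85 × 10⁵ pg/mL = 185 ng/mL.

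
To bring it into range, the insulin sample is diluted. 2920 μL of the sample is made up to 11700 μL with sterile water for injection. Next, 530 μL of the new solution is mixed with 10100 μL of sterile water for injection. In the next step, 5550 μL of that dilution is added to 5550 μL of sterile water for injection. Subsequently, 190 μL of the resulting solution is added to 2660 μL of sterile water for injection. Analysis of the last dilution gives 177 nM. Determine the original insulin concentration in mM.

0.427 mM

Overall dilution factor = 4.007 × 20.06 × 2 × 15 = 2411.
Original = 177 nM × 2411 = 4.27 × 10⁵ nM = 0.427 mM.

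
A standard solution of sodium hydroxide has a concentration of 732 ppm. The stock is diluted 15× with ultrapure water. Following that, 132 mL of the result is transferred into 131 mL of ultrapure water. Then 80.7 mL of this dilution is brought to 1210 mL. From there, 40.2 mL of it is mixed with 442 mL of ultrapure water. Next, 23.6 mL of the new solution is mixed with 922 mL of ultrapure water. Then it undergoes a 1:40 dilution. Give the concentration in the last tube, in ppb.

Overall dilution factor = 15 × 1.992 × 14.99 × 12.00 × 40.07 × 40 = 8.61 × 10⁶.
732 ppm / 8.61 × 10⁶ = 8.50 × 10⁻⁵ ppm = 0.0850 ppb.

0.0850 ppb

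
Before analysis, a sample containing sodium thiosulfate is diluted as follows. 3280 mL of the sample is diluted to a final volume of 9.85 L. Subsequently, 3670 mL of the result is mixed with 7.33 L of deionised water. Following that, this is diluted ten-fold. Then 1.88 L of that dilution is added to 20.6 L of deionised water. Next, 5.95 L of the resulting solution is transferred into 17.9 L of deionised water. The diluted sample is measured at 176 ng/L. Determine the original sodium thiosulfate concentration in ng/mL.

759 ng/mL

Overall dilution factor = 3.003 × 2.997 × 10 × 11.96 × 4.008 = 4314.
Original = 176 ng/L × 4314 = 7.59 × 10⁵ ng/L = 759 ng/mL.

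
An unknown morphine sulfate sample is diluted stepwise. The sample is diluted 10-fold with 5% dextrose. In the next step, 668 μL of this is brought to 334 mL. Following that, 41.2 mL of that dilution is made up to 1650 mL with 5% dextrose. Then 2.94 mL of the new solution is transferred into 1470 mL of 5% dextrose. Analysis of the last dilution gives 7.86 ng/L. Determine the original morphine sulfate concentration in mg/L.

Overall dilution factor = 10 × 500 × 40.05 × 501 = 1.00 × 10⁸.
Original = 7.86 ng/L × 1.00 × 10⁸ = 7.89 × 10⁸ ng/L = 789 mg/L.

789 mg/L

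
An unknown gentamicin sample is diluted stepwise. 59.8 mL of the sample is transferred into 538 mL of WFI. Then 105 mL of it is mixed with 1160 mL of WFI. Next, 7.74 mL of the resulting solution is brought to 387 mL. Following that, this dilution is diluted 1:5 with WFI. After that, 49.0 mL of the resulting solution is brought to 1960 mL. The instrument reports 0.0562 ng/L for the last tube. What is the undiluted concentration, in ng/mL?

Overall dilution factor = 9.997 × 12.05 × 50 × 5 × 40 = 1.20 × 10⁶.
Original = 0.0562 ng/L × 1.20 × 10⁶ = 6.77 × 10⁴ ng/L = 67.7 ng/mL.

67.7 ng/mL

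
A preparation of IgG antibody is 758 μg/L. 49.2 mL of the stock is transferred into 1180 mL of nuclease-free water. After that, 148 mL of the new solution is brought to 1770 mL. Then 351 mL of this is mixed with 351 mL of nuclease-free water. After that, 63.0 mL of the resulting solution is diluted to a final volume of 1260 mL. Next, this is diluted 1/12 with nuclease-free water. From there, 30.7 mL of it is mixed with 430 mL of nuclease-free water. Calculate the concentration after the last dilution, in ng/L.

Overall dilution factor = 24.98 × 11.96 × 2 × 20 × 12 × 15.01 = 2.15 × 10⁶.
758 μg/L / 2.15 × 10⁶ = 3.52 × 10⁻⁴ μg/L = 0.352 ng/L.

0.352 ng/L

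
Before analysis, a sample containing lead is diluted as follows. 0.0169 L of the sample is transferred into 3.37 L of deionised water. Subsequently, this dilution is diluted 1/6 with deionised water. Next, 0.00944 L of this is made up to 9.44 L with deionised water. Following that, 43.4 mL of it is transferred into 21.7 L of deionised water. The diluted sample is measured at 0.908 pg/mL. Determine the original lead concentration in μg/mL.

Overall dilution factor = 200.4 × 6 × 1000 × 501 = 6.02 × 10⁸.
Original = 0.908 pg/mL × 6.02 × 10⁸ = 5.47 × 10⁸ pg/mL = 547 μg/mL.

547 μg/mL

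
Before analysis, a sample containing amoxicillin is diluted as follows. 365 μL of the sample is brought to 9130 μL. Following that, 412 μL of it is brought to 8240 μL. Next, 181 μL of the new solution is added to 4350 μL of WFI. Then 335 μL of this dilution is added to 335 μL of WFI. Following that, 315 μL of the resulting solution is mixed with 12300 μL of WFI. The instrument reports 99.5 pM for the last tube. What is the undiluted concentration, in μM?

99.8 μM

Overall dilution factor = 25.01 × 20 × 25.03 × 2 × 40.05 = 1.00 × 10⁶.
Original = 99.5 pM × 1.00 × 10⁶ = 9.98 × 10⁷ pM = 99.8 μM.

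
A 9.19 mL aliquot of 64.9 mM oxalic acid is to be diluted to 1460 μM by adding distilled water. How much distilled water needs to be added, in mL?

399 mL

1460 μM = 1.46 mM.
V₂ = C₁V₁/C₂ = 64.9 × 9.19 / 1.46 = 409 mL.
Diluent to add = V₂ − V₁ = 409 − 9.19 = 399 mL.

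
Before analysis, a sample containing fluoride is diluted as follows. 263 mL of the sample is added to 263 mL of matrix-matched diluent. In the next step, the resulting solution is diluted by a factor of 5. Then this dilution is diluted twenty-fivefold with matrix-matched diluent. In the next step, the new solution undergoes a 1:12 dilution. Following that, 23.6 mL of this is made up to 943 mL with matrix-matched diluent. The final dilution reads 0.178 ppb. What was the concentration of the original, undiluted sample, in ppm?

Overall dilution factor = 2 × 5 × 25 × 12 × 39.96 = 1.20 × 10⁵.
Original = 0.178 ppb × 1.20 × 10⁵ = 2.13 × 10⁴ ppb = 21.3 ppm.

21.3 ppm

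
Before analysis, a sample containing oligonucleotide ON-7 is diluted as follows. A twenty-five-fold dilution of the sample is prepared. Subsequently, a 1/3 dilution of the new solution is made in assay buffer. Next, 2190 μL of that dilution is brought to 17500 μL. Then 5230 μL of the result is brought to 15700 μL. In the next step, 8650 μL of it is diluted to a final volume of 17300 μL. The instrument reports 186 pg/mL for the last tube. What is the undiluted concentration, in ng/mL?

669 ng/mL

Overall dilution factor = 25 × 3 × 7.991 × 3.002 × 2 = 3598.
Original = 186 pg/mL × 3598 = 6.69 × 10⁵ pg/mL = 669 ng/mL.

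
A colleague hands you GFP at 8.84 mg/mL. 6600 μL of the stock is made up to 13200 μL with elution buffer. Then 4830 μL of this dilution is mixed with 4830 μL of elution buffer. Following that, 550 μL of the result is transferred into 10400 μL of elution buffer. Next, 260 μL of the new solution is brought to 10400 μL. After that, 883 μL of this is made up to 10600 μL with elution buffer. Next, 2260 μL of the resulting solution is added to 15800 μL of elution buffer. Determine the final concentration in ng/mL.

28.9 ng/mL

Overall dilution factor = 2 × 2 × 19.91 × 40 × 12.00 × 7.991 = 3.06 × 10⁵.
8.84 mg/mL / 3.06 × 10⁵ = 2.89 × 10⁻⁵ mg/mL = 28.9 ng/mL.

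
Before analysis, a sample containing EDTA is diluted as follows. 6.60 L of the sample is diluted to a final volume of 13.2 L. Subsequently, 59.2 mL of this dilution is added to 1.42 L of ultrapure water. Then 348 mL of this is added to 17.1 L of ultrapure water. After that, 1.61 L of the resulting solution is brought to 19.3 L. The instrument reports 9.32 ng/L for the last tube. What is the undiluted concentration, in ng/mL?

Overall dilution factor = 2 × 24.99 × 50.14 × 11.99 = 3.00 × 10⁴.
Original = 9.32 ng/L × 3.00 × 10⁴ = 2.80 × 10⁵ ng/L = 280 ng/mL.

280 ng/mL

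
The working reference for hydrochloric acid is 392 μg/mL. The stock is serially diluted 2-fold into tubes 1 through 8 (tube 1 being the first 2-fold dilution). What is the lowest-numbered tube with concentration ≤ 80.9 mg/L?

Tube n has concentration 392 μg/mL / 2ⁿ.
Need 2ⁿ ≥ 392 μg/mL / 80.9 mg/L = 4.85, so n ≥ 2.28.
First such tube: n = 3.

tube 3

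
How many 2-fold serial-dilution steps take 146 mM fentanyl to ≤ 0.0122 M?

4

Need 2ⁿ ≥ 12.0, so n ≥ log(12.0)/log(2) = 3.58.
Minimum whole steps: n = 4.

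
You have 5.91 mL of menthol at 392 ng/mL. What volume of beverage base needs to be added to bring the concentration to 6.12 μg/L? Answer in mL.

373 mL

6.12 μg/L = 6.12 ng/mL.
V₂ = C₁V₁/C₂ = 392 × 5.91 / 6.12 = 379 mL.
Diluent to add = V₂ − V₁ = 379 − 5.91 = 373 mL.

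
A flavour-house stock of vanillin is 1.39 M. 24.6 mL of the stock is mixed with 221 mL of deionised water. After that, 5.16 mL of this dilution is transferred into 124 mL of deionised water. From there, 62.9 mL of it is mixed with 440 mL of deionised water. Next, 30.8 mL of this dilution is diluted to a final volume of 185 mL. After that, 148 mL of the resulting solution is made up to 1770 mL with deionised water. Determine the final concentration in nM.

Overall dilution factor = 9.984 × 25.03 × 7.995 × 6.006 × 11.96 = 1.44 × 10⁵.
1.39 M / 1.44 × 10⁵ = 9.68 × 10⁻⁶ M = 9680 nM.

9680 nM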